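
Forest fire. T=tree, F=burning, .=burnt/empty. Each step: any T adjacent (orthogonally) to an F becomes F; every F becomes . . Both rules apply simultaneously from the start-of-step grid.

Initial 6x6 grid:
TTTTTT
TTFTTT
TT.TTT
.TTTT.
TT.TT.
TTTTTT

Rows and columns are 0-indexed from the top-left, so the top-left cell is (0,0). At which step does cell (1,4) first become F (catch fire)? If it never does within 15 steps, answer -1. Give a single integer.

Step 1: cell (1,4)='T' (+3 fires, +1 burnt)
Step 2: cell (1,4)='F' (+6 fires, +3 burnt)
  -> target ignites at step 2
Step 3: cell (1,4)='.' (+7 fires, +6 burnt)
Step 4: cell (1,4)='.' (+6 fires, +7 burnt)
Step 5: cell (1,4)='.' (+4 fires, +6 burnt)
Step 6: cell (1,4)='.' (+3 fires, +4 burnt)
Step 7: cell (1,4)='.' (+1 fires, +3 burnt)
Step 8: cell (1,4)='.' (+0 fires, +1 burnt)
  fire out at step 8

2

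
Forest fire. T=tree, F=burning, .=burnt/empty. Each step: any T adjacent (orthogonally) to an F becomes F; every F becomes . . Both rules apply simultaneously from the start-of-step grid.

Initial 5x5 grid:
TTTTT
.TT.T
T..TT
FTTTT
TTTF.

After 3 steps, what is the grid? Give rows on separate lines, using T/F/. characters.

Step 1: 5 trees catch fire, 2 burn out
  TTTTT
  .TT.T
  F..TT
  .FTFT
  FTF..
Step 2: 4 trees catch fire, 5 burn out
  TTTTT
  .TT.T
  ...FT
  ..F.F
  .F...
Step 3: 1 trees catch fire, 4 burn out
  TTTTT
  .TT.T
  ....F
  .....
  .....

TTTTT
.TT.T
....F
.....
.....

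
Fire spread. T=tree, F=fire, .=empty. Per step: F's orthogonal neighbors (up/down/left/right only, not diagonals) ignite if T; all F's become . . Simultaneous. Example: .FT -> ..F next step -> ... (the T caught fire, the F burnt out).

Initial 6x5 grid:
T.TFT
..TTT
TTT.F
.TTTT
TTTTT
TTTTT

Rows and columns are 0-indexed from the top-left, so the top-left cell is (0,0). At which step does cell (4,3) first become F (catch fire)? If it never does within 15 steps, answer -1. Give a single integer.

Step 1: cell (4,3)='T' (+5 fires, +2 burnt)
Step 2: cell (4,3)='T' (+3 fires, +5 burnt)
Step 3: cell (4,3)='F' (+4 fires, +3 burnt)
  -> target ignites at step 3
Step 4: cell (4,3)='.' (+4 fires, +4 burnt)
Step 5: cell (4,3)='.' (+3 fires, +4 burnt)
Step 6: cell (4,3)='.' (+2 fires, +3 burnt)
Step 7: cell (4,3)='.' (+1 fires, +2 burnt)
Step 8: cell (4,3)='.' (+0 fires, +1 burnt)
  fire out at step 8

3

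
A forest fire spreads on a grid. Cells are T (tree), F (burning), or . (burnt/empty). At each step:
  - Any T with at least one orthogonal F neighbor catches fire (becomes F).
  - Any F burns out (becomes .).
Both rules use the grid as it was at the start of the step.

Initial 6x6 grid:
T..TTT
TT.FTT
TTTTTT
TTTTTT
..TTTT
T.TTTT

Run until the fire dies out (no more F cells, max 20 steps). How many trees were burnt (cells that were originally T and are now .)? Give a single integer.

Step 1: +3 fires, +1 burnt (F count now 3)
Step 2: +5 fires, +3 burnt (F count now 5)
Step 3: +6 fires, +5 burnt (F count now 6)
Step 4: +7 fires, +6 burnt (F count now 7)
Step 5: +5 fires, +7 burnt (F count now 5)
Step 6: +2 fires, +5 burnt (F count now 2)
Step 7: +0 fires, +2 burnt (F count now 0)
Fire out after step 7
Initially T: 29, now '.': 35
Total burnt (originally-T cells now '.'): 28

Answer: 28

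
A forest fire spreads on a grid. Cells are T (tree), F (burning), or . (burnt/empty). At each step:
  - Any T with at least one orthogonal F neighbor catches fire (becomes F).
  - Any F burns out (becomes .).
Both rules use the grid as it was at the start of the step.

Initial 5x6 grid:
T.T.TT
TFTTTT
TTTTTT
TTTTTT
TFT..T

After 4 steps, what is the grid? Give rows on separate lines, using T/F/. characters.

Step 1: 6 trees catch fire, 2 burn out
  T.T.TT
  F.FTTT
  TFTTTT
  TFTTTT
  F.F..T
Step 2: 7 trees catch fire, 6 burn out
  F.F.TT
  ...FTT
  F.FTTT
  F.FTTT
  .....T
Step 3: 3 trees catch fire, 7 burn out
  ....TT
  ....FT
  ...FTT
  ...FTT
  .....T
Step 4: 4 trees catch fire, 3 burn out
  ....FT
  .....F
  ....FT
  ....FT
  .....T

....FT
.....F
....FT
....FT
.....T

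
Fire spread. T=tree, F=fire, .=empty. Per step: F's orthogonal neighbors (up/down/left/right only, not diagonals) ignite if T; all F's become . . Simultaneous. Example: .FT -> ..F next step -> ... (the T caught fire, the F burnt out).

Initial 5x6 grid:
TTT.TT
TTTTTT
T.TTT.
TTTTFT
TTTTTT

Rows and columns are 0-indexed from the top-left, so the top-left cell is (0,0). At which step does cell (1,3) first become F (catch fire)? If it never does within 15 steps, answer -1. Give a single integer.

Step 1: cell (1,3)='T' (+4 fires, +1 burnt)
Step 2: cell (1,3)='T' (+5 fires, +4 burnt)
Step 3: cell (1,3)='F' (+6 fires, +5 burnt)
  -> target ignites at step 3
Step 4: cell (1,3)='.' (+4 fires, +6 burnt)
Step 5: cell (1,3)='.' (+4 fires, +4 burnt)
Step 6: cell (1,3)='.' (+2 fires, +4 burnt)
Step 7: cell (1,3)='.' (+1 fires, +2 burnt)
Step 8: cell (1,3)='.' (+0 fires, +1 burnt)
  fire out at step 8

3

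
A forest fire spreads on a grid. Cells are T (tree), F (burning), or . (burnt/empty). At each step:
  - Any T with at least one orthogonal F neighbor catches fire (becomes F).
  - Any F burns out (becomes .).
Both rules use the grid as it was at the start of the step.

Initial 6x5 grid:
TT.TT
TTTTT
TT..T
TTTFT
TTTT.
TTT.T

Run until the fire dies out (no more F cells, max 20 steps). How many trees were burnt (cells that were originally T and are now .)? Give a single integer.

Step 1: +3 fires, +1 burnt (F count now 3)
Step 2: +3 fires, +3 burnt (F count now 3)
Step 3: +5 fires, +3 burnt (F count now 5)
Step 4: +6 fires, +5 burnt (F count now 6)
Step 5: +5 fires, +6 burnt (F count now 5)
Step 6: +1 fires, +5 burnt (F count now 1)
Step 7: +0 fires, +1 burnt (F count now 0)
Fire out after step 7
Initially T: 24, now '.': 29
Total burnt (originally-T cells now '.'): 23

Answer: 23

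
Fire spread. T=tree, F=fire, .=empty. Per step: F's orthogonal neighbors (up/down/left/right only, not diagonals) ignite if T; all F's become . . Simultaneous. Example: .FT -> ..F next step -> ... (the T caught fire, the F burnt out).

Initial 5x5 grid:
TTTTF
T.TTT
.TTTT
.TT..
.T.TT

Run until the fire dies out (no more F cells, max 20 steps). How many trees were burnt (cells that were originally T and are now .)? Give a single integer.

Step 1: +2 fires, +1 burnt (F count now 2)
Step 2: +3 fires, +2 burnt (F count now 3)
Step 3: +3 fires, +3 burnt (F count now 3)
Step 4: +2 fires, +3 burnt (F count now 2)
Step 5: +3 fires, +2 burnt (F count now 3)
Step 6: +1 fires, +3 burnt (F count now 1)
Step 7: +1 fires, +1 burnt (F count now 1)
Step 8: +0 fires, +1 burnt (F count now 0)
Fire out after step 8
Initially T: 17, now '.': 23
Total burnt (originally-T cells now '.'): 15

Answer: 15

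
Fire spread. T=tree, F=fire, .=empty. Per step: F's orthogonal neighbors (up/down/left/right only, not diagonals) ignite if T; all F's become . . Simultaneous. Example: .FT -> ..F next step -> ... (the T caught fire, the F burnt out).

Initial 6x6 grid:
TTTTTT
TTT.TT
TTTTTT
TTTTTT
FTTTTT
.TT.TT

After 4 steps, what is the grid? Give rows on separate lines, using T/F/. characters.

Step 1: 2 trees catch fire, 1 burn out
  TTTTTT
  TTT.TT
  TTTTTT
  FTTTTT
  .FTTTT
  .TT.TT
Step 2: 4 trees catch fire, 2 burn out
  TTTTTT
  TTT.TT
  FTTTTT
  .FTTTT
  ..FTTT
  .FT.TT
Step 3: 5 trees catch fire, 4 burn out
  TTTTTT
  FTT.TT
  .FTTTT
  ..FTTT
  ...FTT
  ..F.TT
Step 4: 5 trees catch fire, 5 burn out
  FTTTTT
  .FT.TT
  ..FTTT
  ...FTT
  ....FT
  ....TT

FTTTTT
.FT.TT
..FTTT
...FTT
....FT
....TT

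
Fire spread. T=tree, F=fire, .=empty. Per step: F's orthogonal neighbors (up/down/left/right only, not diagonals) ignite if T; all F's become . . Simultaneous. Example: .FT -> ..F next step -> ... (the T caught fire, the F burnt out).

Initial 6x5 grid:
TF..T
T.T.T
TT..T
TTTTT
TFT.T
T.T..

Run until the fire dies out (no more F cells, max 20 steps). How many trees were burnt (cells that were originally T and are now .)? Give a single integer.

Answer: 17

Derivation:
Step 1: +4 fires, +2 burnt (F count now 4)
Step 2: +6 fires, +4 burnt (F count now 6)
Step 3: +2 fires, +6 burnt (F count now 2)
Step 4: +1 fires, +2 burnt (F count now 1)
Step 5: +2 fires, +1 burnt (F count now 2)
Step 6: +1 fires, +2 burnt (F count now 1)
Step 7: +1 fires, +1 burnt (F count now 1)
Step 8: +0 fires, +1 burnt (F count now 0)
Fire out after step 8
Initially T: 18, now '.': 29
Total burnt (originally-T cells now '.'): 17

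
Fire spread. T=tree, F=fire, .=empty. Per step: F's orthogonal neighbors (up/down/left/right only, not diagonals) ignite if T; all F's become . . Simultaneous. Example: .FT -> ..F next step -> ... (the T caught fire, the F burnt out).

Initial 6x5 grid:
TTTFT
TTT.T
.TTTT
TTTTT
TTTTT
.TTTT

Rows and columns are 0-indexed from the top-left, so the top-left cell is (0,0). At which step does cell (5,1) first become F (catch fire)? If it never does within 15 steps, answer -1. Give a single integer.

Step 1: cell (5,1)='T' (+2 fires, +1 burnt)
Step 2: cell (5,1)='T' (+3 fires, +2 burnt)
Step 3: cell (5,1)='T' (+4 fires, +3 burnt)
Step 4: cell (5,1)='T' (+5 fires, +4 burnt)
Step 5: cell (5,1)='T' (+4 fires, +5 burnt)
Step 6: cell (5,1)='T' (+5 fires, +4 burnt)
Step 7: cell (5,1)='F' (+3 fires, +5 burnt)
  -> target ignites at step 7
Step 8: cell (5,1)='.' (+0 fires, +3 burnt)
  fire out at step 8

7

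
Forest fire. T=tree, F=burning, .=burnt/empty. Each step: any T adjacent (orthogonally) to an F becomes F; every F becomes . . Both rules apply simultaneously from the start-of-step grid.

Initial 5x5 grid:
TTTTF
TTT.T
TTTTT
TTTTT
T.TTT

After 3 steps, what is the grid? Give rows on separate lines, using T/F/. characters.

Step 1: 2 trees catch fire, 1 burn out
  TTTF.
  TTT.F
  TTTTT
  TTTTT
  T.TTT
Step 2: 2 trees catch fire, 2 burn out
  TTF..
  TTT..
  TTTTF
  TTTTT
  T.TTT
Step 3: 4 trees catch fire, 2 burn out
  TF...
  TTF..
  TTTF.
  TTTTF
  T.TTT

TF...
TTF..
TTTF.
TTTTF
T.TTT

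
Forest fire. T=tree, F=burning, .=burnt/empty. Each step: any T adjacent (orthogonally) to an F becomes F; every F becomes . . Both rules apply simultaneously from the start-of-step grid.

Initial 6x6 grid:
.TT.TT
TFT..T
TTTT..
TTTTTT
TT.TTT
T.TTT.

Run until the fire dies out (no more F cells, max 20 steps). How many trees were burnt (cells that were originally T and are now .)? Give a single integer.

Answer: 23

Derivation:
Step 1: +4 fires, +1 burnt (F count now 4)
Step 2: +4 fires, +4 burnt (F count now 4)
Step 3: +4 fires, +4 burnt (F count now 4)
Step 4: +2 fires, +4 burnt (F count now 2)
Step 5: +3 fires, +2 burnt (F count now 3)
Step 6: +3 fires, +3 burnt (F count now 3)
Step 7: +3 fires, +3 burnt (F count now 3)
Step 8: +0 fires, +3 burnt (F count now 0)
Fire out after step 8
Initially T: 26, now '.': 33
Total burnt (originally-T cells now '.'): 23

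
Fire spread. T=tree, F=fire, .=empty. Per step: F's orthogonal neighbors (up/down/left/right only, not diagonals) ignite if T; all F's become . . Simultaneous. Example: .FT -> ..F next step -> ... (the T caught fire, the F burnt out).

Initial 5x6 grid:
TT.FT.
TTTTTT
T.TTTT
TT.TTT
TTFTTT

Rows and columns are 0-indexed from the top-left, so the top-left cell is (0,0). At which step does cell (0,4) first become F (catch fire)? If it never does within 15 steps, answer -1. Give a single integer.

Step 1: cell (0,4)='F' (+4 fires, +2 burnt)
  -> target ignites at step 1
Step 2: cell (0,4)='.' (+7 fires, +4 burnt)
Step 3: cell (0,4)='.' (+7 fires, +7 burnt)
Step 4: cell (0,4)='.' (+5 fires, +7 burnt)
Step 5: cell (0,4)='.' (+1 fires, +5 burnt)
Step 6: cell (0,4)='.' (+0 fires, +1 burnt)
  fire out at step 6

1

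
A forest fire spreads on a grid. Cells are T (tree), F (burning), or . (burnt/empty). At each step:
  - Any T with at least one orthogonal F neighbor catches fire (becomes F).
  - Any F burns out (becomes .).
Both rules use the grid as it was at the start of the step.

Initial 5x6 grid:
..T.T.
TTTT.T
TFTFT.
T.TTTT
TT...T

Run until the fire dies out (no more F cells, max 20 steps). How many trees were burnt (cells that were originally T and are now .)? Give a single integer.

Answer: 16

Derivation:
Step 1: +6 fires, +2 burnt (F count now 6)
Step 2: +5 fires, +6 burnt (F count now 5)
Step 3: +3 fires, +5 burnt (F count now 3)
Step 4: +2 fires, +3 burnt (F count now 2)
Step 5: +0 fires, +2 burnt (F count now 0)
Fire out after step 5
Initially T: 18, now '.': 28
Total burnt (originally-T cells now '.'): 16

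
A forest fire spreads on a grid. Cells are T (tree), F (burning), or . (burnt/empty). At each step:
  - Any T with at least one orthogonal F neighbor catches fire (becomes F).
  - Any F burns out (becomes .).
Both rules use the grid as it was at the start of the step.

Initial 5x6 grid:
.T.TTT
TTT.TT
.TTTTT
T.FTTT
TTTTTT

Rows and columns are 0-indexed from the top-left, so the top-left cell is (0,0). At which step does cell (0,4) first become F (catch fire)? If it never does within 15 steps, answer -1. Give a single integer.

Step 1: cell (0,4)='T' (+3 fires, +1 burnt)
Step 2: cell (0,4)='T' (+6 fires, +3 burnt)
Step 3: cell (0,4)='T' (+5 fires, +6 burnt)
Step 4: cell (0,4)='T' (+6 fires, +5 burnt)
Step 5: cell (0,4)='F' (+2 fires, +6 burnt)
  -> target ignites at step 5
Step 6: cell (0,4)='.' (+2 fires, +2 burnt)
Step 7: cell (0,4)='.' (+0 fires, +2 burnt)
  fire out at step 7

5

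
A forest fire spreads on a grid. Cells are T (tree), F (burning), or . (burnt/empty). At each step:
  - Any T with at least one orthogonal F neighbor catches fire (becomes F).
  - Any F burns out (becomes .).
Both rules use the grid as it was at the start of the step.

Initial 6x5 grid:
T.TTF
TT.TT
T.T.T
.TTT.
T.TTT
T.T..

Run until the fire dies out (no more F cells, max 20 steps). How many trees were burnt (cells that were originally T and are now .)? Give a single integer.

Answer: 5

Derivation:
Step 1: +2 fires, +1 burnt (F count now 2)
Step 2: +3 fires, +2 burnt (F count now 3)
Step 3: +0 fires, +3 burnt (F count now 0)
Fire out after step 3
Initially T: 19, now '.': 16
Total burnt (originally-T cells now '.'): 5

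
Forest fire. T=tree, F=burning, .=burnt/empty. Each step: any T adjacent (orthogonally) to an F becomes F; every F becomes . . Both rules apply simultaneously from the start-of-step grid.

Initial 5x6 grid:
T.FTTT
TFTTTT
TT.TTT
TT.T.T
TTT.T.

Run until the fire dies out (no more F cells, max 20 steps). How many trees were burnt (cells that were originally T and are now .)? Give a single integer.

Answer: 21

Derivation:
Step 1: +4 fires, +2 burnt (F count now 4)
Step 2: +5 fires, +4 burnt (F count now 5)
Step 3: +5 fires, +5 burnt (F count now 5)
Step 4: +5 fires, +5 burnt (F count now 5)
Step 5: +1 fires, +5 burnt (F count now 1)
Step 6: +1 fires, +1 burnt (F count now 1)
Step 7: +0 fires, +1 burnt (F count now 0)
Fire out after step 7
Initially T: 22, now '.': 29
Total burnt (originally-T cells now '.'): 21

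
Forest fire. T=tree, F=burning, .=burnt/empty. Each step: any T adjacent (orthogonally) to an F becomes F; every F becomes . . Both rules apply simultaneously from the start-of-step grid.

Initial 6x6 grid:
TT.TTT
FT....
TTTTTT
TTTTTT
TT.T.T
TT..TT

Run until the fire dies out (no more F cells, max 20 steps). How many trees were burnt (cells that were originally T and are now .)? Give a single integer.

Step 1: +3 fires, +1 burnt (F count now 3)
Step 2: +3 fires, +3 burnt (F count now 3)
Step 3: +3 fires, +3 burnt (F count now 3)
Step 4: +4 fires, +3 burnt (F count now 4)
Step 5: +3 fires, +4 burnt (F count now 3)
Step 6: +3 fires, +3 burnt (F count now 3)
Step 7: +1 fires, +3 burnt (F count now 1)
Step 8: +1 fires, +1 burnt (F count now 1)
Step 9: +1 fires, +1 burnt (F count now 1)
Step 10: +1 fires, +1 burnt (F count now 1)
Step 11: +0 fires, +1 burnt (F count now 0)
Fire out after step 11
Initially T: 26, now '.': 33
Total burnt (originally-T cells now '.'): 23

Answer: 23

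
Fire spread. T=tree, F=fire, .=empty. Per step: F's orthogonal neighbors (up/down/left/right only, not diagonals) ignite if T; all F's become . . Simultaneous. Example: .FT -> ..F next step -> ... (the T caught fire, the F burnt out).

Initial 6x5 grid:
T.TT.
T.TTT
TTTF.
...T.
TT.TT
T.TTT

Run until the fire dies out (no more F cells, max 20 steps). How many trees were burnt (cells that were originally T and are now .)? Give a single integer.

Answer: 16

Derivation:
Step 1: +3 fires, +1 burnt (F count now 3)
Step 2: +5 fires, +3 burnt (F count now 5)
Step 3: +4 fires, +5 burnt (F count now 4)
Step 4: +3 fires, +4 burnt (F count now 3)
Step 5: +1 fires, +3 burnt (F count now 1)
Step 6: +0 fires, +1 burnt (F count now 0)
Fire out after step 6
Initially T: 19, now '.': 27
Total burnt (originally-T cells now '.'): 16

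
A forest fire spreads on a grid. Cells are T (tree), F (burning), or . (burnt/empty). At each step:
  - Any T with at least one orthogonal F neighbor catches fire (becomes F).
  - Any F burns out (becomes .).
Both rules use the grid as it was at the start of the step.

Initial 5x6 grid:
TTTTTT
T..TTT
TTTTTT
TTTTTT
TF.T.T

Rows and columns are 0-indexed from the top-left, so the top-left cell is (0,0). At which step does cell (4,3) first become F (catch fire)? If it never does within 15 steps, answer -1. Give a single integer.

Step 1: cell (4,3)='T' (+2 fires, +1 burnt)
Step 2: cell (4,3)='T' (+3 fires, +2 burnt)
Step 3: cell (4,3)='T' (+3 fires, +3 burnt)
Step 4: cell (4,3)='F' (+4 fires, +3 burnt)
  -> target ignites at step 4
Step 5: cell (4,3)='.' (+4 fires, +4 burnt)
Step 6: cell (4,3)='.' (+5 fires, +4 burnt)
Step 7: cell (4,3)='.' (+3 fires, +5 burnt)
Step 8: cell (4,3)='.' (+1 fires, +3 burnt)
Step 9: cell (4,3)='.' (+0 fires, +1 burnt)
  fire out at step 9

4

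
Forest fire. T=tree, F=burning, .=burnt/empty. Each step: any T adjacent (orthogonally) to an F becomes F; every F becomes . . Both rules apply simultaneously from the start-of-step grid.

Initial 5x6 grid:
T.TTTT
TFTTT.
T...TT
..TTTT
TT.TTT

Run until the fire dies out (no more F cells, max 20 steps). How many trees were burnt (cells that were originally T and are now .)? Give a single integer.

Step 1: +2 fires, +1 burnt (F count now 2)
Step 2: +4 fires, +2 burnt (F count now 4)
Step 3: +2 fires, +4 burnt (F count now 2)
Step 4: +2 fires, +2 burnt (F count now 2)
Step 5: +3 fires, +2 burnt (F count now 3)
Step 6: +3 fires, +3 burnt (F count now 3)
Step 7: +3 fires, +3 burnt (F count now 3)
Step 8: +0 fires, +3 burnt (F count now 0)
Fire out after step 8
Initially T: 21, now '.': 28
Total burnt (originally-T cells now '.'): 19

Answer: 19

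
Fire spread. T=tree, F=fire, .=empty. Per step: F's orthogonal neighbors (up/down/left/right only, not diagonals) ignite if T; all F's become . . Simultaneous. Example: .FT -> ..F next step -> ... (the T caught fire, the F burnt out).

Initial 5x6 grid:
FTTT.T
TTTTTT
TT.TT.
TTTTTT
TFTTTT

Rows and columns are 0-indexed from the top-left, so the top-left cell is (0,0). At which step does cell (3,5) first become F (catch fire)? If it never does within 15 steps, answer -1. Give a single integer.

Step 1: cell (3,5)='T' (+5 fires, +2 burnt)
Step 2: cell (3,5)='T' (+7 fires, +5 burnt)
Step 3: cell (3,5)='T' (+4 fires, +7 burnt)
Step 4: cell (3,5)='T' (+4 fires, +4 burnt)
Step 5: cell (3,5)='F' (+3 fires, +4 burnt)
  -> target ignites at step 5
Step 6: cell (3,5)='.' (+1 fires, +3 burnt)
Step 7: cell (3,5)='.' (+1 fires, +1 burnt)
Step 8: cell (3,5)='.' (+0 fires, +1 burnt)
  fire out at step 8

5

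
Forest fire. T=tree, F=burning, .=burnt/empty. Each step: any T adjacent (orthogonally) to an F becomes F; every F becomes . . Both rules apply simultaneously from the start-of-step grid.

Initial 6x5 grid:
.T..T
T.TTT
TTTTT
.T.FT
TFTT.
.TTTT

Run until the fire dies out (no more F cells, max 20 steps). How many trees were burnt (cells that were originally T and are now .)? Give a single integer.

Answer: 19

Derivation:
Step 1: +7 fires, +2 burnt (F count now 7)
Step 2: +6 fires, +7 burnt (F count now 6)
Step 3: +4 fires, +6 burnt (F count now 4)
Step 4: +2 fires, +4 burnt (F count now 2)
Step 5: +0 fires, +2 burnt (F count now 0)
Fire out after step 5
Initially T: 20, now '.': 29
Total burnt (originally-T cells now '.'): 19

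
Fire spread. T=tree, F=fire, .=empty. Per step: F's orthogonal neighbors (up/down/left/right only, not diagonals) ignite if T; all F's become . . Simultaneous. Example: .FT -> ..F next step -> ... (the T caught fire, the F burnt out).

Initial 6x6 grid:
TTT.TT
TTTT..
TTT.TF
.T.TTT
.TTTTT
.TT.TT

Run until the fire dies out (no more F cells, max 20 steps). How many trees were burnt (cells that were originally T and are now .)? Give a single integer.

Answer: 24

Derivation:
Step 1: +2 fires, +1 burnt (F count now 2)
Step 2: +2 fires, +2 burnt (F count now 2)
Step 3: +3 fires, +2 burnt (F count now 3)
Step 4: +2 fires, +3 burnt (F count now 2)
Step 5: +1 fires, +2 burnt (F count now 1)
Step 6: +2 fires, +1 burnt (F count now 2)
Step 7: +2 fires, +2 burnt (F count now 2)
Step 8: +1 fires, +2 burnt (F count now 1)
Step 9: +3 fires, +1 burnt (F count now 3)
Step 10: +3 fires, +3 burnt (F count now 3)
Step 11: +3 fires, +3 burnt (F count now 3)
Step 12: +0 fires, +3 burnt (F count now 0)
Fire out after step 12
Initially T: 26, now '.': 34
Total burnt (originally-T cells now '.'): 24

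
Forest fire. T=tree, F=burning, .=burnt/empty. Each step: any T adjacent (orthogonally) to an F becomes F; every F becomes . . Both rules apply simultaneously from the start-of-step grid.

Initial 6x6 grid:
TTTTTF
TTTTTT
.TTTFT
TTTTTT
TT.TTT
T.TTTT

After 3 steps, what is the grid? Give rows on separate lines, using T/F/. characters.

Step 1: 6 trees catch fire, 2 burn out
  TTTTF.
  TTTTFF
  .TTF.F
  TTTTFT
  TT.TTT
  T.TTTT
Step 2: 6 trees catch fire, 6 burn out
  TTTF..
  TTTF..
  .TF...
  TTTF.F
  TT.TFT
  T.TTTT
Step 3: 7 trees catch fire, 6 burn out
  TTF...
  TTF...
  .F....
  TTF...
  TT.F.F
  T.TTFT

TTF...
TTF...
.F....
TTF...
TT.F.F
T.TTFT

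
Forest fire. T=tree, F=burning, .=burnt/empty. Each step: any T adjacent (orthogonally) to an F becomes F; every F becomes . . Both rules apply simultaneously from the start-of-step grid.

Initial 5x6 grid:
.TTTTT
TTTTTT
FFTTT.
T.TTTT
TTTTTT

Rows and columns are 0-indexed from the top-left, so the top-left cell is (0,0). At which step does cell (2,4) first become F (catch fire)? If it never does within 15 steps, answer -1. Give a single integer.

Step 1: cell (2,4)='T' (+4 fires, +2 burnt)
Step 2: cell (2,4)='T' (+5 fires, +4 burnt)
Step 3: cell (2,4)='F' (+6 fires, +5 burnt)
  -> target ignites at step 3
Step 4: cell (2,4)='.' (+4 fires, +6 burnt)
Step 5: cell (2,4)='.' (+4 fires, +4 burnt)
Step 6: cell (2,4)='.' (+2 fires, +4 burnt)
Step 7: cell (2,4)='.' (+0 fires, +2 burnt)
  fire out at step 7

3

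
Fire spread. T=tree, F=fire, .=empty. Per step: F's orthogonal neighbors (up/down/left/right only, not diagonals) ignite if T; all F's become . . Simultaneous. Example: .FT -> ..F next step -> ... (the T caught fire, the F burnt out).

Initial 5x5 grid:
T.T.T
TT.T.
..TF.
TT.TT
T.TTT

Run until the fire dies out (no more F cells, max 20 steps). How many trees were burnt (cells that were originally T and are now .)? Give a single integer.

Answer: 7

Derivation:
Step 1: +3 fires, +1 burnt (F count now 3)
Step 2: +2 fires, +3 burnt (F count now 2)
Step 3: +2 fires, +2 burnt (F count now 2)
Step 4: +0 fires, +2 burnt (F count now 0)
Fire out after step 4
Initially T: 15, now '.': 17
Total burnt (originally-T cells now '.'): 7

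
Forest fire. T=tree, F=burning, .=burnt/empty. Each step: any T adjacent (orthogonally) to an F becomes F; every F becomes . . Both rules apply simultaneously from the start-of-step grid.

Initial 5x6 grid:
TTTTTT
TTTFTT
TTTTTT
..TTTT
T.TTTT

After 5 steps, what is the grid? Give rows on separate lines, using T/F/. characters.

Step 1: 4 trees catch fire, 1 burn out
  TTTFTT
  TTF.FT
  TTTFTT
  ..TTTT
  T.TTTT
Step 2: 7 trees catch fire, 4 burn out
  TTF.FT
  TF...F
  TTF.FT
  ..TFTT
  T.TTTT
Step 3: 8 trees catch fire, 7 burn out
  TF...F
  F.....
  TF...F
  ..F.FT
  T.TFTT
Step 4: 5 trees catch fire, 8 burn out
  F.....
  ......
  F.....
  .....F
  T.F.FT
Step 5: 1 trees catch fire, 5 burn out
  ......
  ......
  ......
  ......
  T....F

......
......
......
......
T....F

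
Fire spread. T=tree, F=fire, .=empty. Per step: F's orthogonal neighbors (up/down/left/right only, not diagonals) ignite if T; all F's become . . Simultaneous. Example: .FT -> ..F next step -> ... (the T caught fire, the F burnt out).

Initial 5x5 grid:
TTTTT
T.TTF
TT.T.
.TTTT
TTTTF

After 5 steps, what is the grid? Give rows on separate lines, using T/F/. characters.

Step 1: 4 trees catch fire, 2 burn out
  TTTTF
  T.TF.
  TT.T.
  .TTTF
  TTTF.
Step 2: 5 trees catch fire, 4 burn out
  TTTF.
  T.F..
  TT.F.
  .TTF.
  TTF..
Step 3: 3 trees catch fire, 5 burn out
  TTF..
  T....
  TT...
  .TF..
  TF...
Step 4: 3 trees catch fire, 3 burn out
  TF...
  T....
  TT...
  .F...
  F....
Step 5: 2 trees catch fire, 3 burn out
  F....
  T....
  TF...
  .....
  .....

F....
T....
TF...
.....
.....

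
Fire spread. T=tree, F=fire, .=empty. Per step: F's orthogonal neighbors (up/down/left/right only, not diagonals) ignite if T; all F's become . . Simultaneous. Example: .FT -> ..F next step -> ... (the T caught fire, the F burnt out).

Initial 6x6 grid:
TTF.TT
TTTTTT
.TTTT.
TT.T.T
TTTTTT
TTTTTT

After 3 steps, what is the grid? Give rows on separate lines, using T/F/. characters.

Step 1: 2 trees catch fire, 1 burn out
  TF..TT
  TTFTTT
  .TTTT.
  TT.T.T
  TTTTTT
  TTTTTT
Step 2: 4 trees catch fire, 2 burn out
  F...TT
  TF.FTT
  .TFTT.
  TT.T.T
  TTTTTT
  TTTTTT
Step 3: 4 trees catch fire, 4 burn out
  ....TT
  F...FT
  .F.FT.
  TT.T.T
  TTTTTT
  TTTTTT

....TT
F...FT
.F.FT.
TT.T.T
TTTTTT
TTTTTT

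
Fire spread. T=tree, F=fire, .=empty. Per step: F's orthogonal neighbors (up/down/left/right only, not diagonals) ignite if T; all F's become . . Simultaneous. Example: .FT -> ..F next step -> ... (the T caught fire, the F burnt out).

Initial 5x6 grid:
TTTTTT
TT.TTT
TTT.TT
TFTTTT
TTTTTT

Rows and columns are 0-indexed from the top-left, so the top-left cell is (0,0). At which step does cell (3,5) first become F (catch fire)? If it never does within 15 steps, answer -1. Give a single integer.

Step 1: cell (3,5)='T' (+4 fires, +1 burnt)
Step 2: cell (3,5)='T' (+6 fires, +4 burnt)
Step 3: cell (3,5)='T' (+4 fires, +6 burnt)
Step 4: cell (3,5)='F' (+5 fires, +4 burnt)
  -> target ignites at step 4
Step 5: cell (3,5)='.' (+4 fires, +5 burnt)
Step 6: cell (3,5)='.' (+3 fires, +4 burnt)
Step 7: cell (3,5)='.' (+1 fires, +3 burnt)
Step 8: cell (3,5)='.' (+0 fires, +1 burnt)
  fire out at step 8

4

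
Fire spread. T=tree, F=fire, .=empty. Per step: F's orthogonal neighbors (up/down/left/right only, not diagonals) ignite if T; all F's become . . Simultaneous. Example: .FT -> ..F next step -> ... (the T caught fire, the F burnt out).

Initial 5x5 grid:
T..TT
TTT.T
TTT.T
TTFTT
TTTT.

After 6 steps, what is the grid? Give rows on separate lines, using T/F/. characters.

Step 1: 4 trees catch fire, 1 burn out
  T..TT
  TTT.T
  TTF.T
  TF.FT
  TTFT.
Step 2: 6 trees catch fire, 4 burn out
  T..TT
  TTF.T
  TF..T
  F...F
  TF.F.
Step 3: 4 trees catch fire, 6 burn out
  T..TT
  TF..T
  F...F
  .....
  F....
Step 4: 2 trees catch fire, 4 burn out
  T..TT
  F...F
  .....
  .....
  .....
Step 5: 2 trees catch fire, 2 burn out
  F..TF
  .....
  .....
  .....
  .....
Step 6: 1 trees catch fire, 2 burn out
  ...F.
  .....
  .....
  .....
  .....

...F.
.....
.....
.....
.....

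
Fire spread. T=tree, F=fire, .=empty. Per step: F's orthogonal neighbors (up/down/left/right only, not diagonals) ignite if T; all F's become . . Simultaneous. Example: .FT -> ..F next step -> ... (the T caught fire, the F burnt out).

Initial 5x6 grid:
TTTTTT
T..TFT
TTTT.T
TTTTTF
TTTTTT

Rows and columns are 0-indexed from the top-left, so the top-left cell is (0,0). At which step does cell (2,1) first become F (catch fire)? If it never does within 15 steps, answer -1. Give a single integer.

Step 1: cell (2,1)='T' (+6 fires, +2 burnt)
Step 2: cell (2,1)='T' (+5 fires, +6 burnt)
Step 3: cell (2,1)='T' (+4 fires, +5 burnt)
Step 4: cell (2,1)='F' (+4 fires, +4 burnt)
  -> target ignites at step 4
Step 5: cell (2,1)='.' (+4 fires, +4 burnt)
Step 6: cell (2,1)='.' (+2 fires, +4 burnt)
Step 7: cell (2,1)='.' (+0 fires, +2 burnt)
  fire out at step 7

4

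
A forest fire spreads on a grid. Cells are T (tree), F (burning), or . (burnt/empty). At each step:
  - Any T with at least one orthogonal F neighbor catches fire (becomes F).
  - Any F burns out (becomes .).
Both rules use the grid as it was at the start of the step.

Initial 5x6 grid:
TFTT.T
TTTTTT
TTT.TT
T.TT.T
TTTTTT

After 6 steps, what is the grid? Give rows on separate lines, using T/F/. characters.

Step 1: 3 trees catch fire, 1 burn out
  F.FT.T
  TFTTTT
  TTT.TT
  T.TT.T
  TTTTTT
Step 2: 4 trees catch fire, 3 burn out
  ...F.T
  F.FTTT
  TFT.TT
  T.TT.T
  TTTTTT
Step 3: 3 trees catch fire, 4 burn out
  .....T
  ...FTT
  F.F.TT
  T.TT.T
  TTTTTT
Step 4: 3 trees catch fire, 3 burn out
  .....T
  ....FT
  ....TT
  F.FT.T
  TTTTTT
Step 5: 5 trees catch fire, 3 burn out
  .....T
  .....F
  ....FT
  ...F.T
  FTFTTT
Step 6: 4 trees catch fire, 5 burn out
  .....F
  ......
  .....F
  .....T
  .F.FTT

.....F
......
.....F
.....T
.F.FTT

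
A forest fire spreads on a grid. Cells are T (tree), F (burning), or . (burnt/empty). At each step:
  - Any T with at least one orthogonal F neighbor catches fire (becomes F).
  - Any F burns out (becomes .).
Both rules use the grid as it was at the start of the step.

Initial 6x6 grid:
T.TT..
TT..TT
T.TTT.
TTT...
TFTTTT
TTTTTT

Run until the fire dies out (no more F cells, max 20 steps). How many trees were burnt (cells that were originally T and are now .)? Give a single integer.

Step 1: +4 fires, +1 burnt (F count now 4)
Step 2: +5 fires, +4 burnt (F count now 5)
Step 3: +4 fires, +5 burnt (F count now 4)
Step 4: +4 fires, +4 burnt (F count now 4)
Step 5: +4 fires, +4 burnt (F count now 4)
Step 6: +1 fires, +4 burnt (F count now 1)
Step 7: +1 fires, +1 burnt (F count now 1)
Step 8: +0 fires, +1 burnt (F count now 0)
Fire out after step 8
Initially T: 25, now '.': 34
Total burnt (originally-T cells now '.'): 23

Answer: 23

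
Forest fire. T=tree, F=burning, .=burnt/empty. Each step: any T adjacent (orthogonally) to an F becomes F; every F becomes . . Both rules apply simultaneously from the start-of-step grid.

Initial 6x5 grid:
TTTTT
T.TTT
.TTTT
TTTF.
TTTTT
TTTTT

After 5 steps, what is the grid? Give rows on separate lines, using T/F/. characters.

Step 1: 3 trees catch fire, 1 burn out
  TTTTT
  T.TTT
  .TTFT
  TTF..
  TTTFT
  TTTTT
Step 2: 7 trees catch fire, 3 burn out
  TTTTT
  T.TFT
  .TF.F
  TF...
  TTF.F
  TTTFT
Step 3: 8 trees catch fire, 7 burn out
  TTTFT
  T.F.F
  .F...
  F....
  TF...
  TTF.F
Step 4: 4 trees catch fire, 8 burn out
  TTF.F
  T....
  .....
  .....
  F....
  TF...
Step 5: 2 trees catch fire, 4 burn out
  TF...
  T....
  .....
  .....
  .....
  F....

TF...
T....
.....
.....
.....
F....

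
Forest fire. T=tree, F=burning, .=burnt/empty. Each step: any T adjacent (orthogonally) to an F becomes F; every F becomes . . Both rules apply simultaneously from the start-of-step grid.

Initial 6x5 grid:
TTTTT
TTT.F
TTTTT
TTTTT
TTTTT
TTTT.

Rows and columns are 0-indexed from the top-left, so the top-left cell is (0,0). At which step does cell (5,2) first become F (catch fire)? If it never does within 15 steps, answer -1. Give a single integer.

Step 1: cell (5,2)='T' (+2 fires, +1 burnt)
Step 2: cell (5,2)='T' (+3 fires, +2 burnt)
Step 3: cell (5,2)='T' (+4 fires, +3 burnt)
Step 4: cell (5,2)='T' (+5 fires, +4 burnt)
Step 5: cell (5,2)='T' (+6 fires, +5 burnt)
Step 6: cell (5,2)='F' (+4 fires, +6 burnt)
  -> target ignites at step 6
Step 7: cell (5,2)='.' (+2 fires, +4 burnt)
Step 8: cell (5,2)='.' (+1 fires, +2 burnt)
Step 9: cell (5,2)='.' (+0 fires, +1 burnt)
  fire out at step 9

6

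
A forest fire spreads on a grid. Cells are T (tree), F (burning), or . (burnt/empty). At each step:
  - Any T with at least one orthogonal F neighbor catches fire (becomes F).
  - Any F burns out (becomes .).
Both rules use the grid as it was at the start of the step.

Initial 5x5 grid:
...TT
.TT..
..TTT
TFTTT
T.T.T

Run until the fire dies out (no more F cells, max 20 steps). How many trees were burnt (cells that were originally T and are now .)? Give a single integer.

Step 1: +2 fires, +1 burnt (F count now 2)
Step 2: +4 fires, +2 burnt (F count now 4)
Step 3: +3 fires, +4 burnt (F count now 3)
Step 4: +3 fires, +3 burnt (F count now 3)
Step 5: +0 fires, +3 burnt (F count now 0)
Fire out after step 5
Initially T: 14, now '.': 23
Total burnt (originally-T cells now '.'): 12

Answer: 12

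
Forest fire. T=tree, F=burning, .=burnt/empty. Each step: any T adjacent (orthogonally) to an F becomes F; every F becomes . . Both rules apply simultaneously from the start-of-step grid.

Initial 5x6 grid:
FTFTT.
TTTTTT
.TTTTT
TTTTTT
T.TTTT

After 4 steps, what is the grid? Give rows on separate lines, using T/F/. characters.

Step 1: 4 trees catch fire, 2 burn out
  .F.FT.
  FTFTTT
  .TTTTT
  TTTTTT
  T.TTTT
Step 2: 4 trees catch fire, 4 burn out
  ....F.
  .F.FTT
  .TFTTT
  TTTTTT
  T.TTTT
Step 3: 4 trees catch fire, 4 burn out
  ......
  ....FT
  .F.FTT
  TTFTTT
  T.TTTT
Step 4: 5 trees catch fire, 4 burn out
  ......
  .....F
  ....FT
  TF.FTT
  T.FTTT

......
.....F
....FT
TF.FTT
T.FTTT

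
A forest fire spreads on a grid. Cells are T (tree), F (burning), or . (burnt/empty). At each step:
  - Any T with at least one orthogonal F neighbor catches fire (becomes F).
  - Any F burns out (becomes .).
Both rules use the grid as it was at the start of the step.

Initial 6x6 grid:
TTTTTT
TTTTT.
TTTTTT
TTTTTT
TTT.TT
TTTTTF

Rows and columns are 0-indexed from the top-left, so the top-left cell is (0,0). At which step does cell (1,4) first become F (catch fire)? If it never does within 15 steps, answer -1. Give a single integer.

Step 1: cell (1,4)='T' (+2 fires, +1 burnt)
Step 2: cell (1,4)='T' (+3 fires, +2 burnt)
Step 3: cell (1,4)='T' (+3 fires, +3 burnt)
Step 4: cell (1,4)='T' (+4 fires, +3 burnt)
Step 5: cell (1,4)='F' (+5 fires, +4 burnt)
  -> target ignites at step 5
Step 6: cell (1,4)='.' (+5 fires, +5 burnt)
Step 7: cell (1,4)='.' (+5 fires, +5 burnt)
Step 8: cell (1,4)='.' (+3 fires, +5 burnt)
Step 9: cell (1,4)='.' (+2 fires, +3 burnt)
Step 10: cell (1,4)='.' (+1 fires, +2 burnt)
Step 11: cell (1,4)='.' (+0 fires, +1 burnt)
  fire out at step 11

5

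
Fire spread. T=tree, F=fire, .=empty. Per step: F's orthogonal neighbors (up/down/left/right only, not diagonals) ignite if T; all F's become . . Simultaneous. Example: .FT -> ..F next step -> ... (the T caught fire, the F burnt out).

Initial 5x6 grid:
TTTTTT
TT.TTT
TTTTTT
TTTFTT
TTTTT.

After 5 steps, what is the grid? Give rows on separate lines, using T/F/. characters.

Step 1: 4 trees catch fire, 1 burn out
  TTTTTT
  TT.TTT
  TTTFTT
  TTF.FT
  TTTFT.
Step 2: 7 trees catch fire, 4 burn out
  TTTTTT
  TT.FTT
  TTF.FT
  TF...F
  TTF.F.
Step 3: 6 trees catch fire, 7 burn out
  TTTFTT
  TT..FT
  TF...F
  F.....
  TF....
Step 4: 6 trees catch fire, 6 burn out
  TTF.FT
  TF...F
  F.....
  ......
  F.....
Step 5: 3 trees catch fire, 6 burn out
  TF...F
  F.....
  ......
  ......
  ......

TF...F
F.....
......
......
......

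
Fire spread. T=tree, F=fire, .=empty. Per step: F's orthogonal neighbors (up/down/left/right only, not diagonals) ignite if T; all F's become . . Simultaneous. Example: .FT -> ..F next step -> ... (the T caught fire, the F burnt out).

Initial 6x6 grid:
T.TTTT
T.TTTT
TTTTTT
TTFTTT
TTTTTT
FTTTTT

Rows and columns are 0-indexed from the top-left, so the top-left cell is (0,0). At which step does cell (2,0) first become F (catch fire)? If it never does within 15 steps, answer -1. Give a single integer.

Step 1: cell (2,0)='T' (+6 fires, +2 burnt)
Step 2: cell (2,0)='T' (+8 fires, +6 burnt)
Step 3: cell (2,0)='F' (+7 fires, +8 burnt)
  -> target ignites at step 3
Step 4: cell (2,0)='.' (+6 fires, +7 burnt)
Step 5: cell (2,0)='.' (+4 fires, +6 burnt)
Step 6: cell (2,0)='.' (+1 fires, +4 burnt)
Step 7: cell (2,0)='.' (+0 fires, +1 burnt)
  fire out at step 7

3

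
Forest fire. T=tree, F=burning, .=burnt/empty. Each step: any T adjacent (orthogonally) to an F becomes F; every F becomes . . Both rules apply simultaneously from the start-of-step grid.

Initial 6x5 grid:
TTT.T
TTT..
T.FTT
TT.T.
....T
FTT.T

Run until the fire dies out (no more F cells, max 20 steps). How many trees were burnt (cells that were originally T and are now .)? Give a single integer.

Step 1: +3 fires, +2 burnt (F count now 3)
Step 2: +5 fires, +3 burnt (F count now 5)
Step 3: +2 fires, +5 burnt (F count now 2)
Step 4: +2 fires, +2 burnt (F count now 2)
Step 5: +1 fires, +2 burnt (F count now 1)
Step 6: +1 fires, +1 burnt (F count now 1)
Step 7: +0 fires, +1 burnt (F count now 0)
Fire out after step 7
Initially T: 17, now '.': 27
Total burnt (originally-T cells now '.'): 14

Answer: 14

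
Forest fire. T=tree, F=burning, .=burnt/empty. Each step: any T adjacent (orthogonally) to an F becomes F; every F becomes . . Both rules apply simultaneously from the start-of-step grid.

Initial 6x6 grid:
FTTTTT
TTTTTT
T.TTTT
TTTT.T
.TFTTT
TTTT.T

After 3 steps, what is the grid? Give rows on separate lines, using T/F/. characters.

Step 1: 6 trees catch fire, 2 burn out
  .FTTTT
  FTTTTT
  T.TTTT
  TTFT.T
  .F.FTT
  TTFT.T
Step 2: 9 trees catch fire, 6 burn out
  ..FTTT
  .FTTTT
  F.FTTT
  TF.F.T
  ....FT
  TF.F.T
Step 3: 6 trees catch fire, 9 burn out
  ...FTT
  ..FTTT
  ...FTT
  F....T
  .....F
  F....T

...FTT
..FTTT
...FTT
F....T
.....F
F....T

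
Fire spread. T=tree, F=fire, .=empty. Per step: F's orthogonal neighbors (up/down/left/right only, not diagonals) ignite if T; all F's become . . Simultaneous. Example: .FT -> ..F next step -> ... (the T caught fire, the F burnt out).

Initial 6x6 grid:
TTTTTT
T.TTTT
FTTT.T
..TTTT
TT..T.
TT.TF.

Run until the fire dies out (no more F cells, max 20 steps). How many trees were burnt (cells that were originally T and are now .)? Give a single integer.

Answer: 21

Derivation:
Step 1: +4 fires, +2 burnt (F count now 4)
Step 2: +3 fires, +4 burnt (F count now 3)
Step 3: +6 fires, +3 burnt (F count now 6)
Step 4: +3 fires, +6 burnt (F count now 3)
Step 5: +3 fires, +3 burnt (F count now 3)
Step 6: +2 fires, +3 burnt (F count now 2)
Step 7: +0 fires, +2 burnt (F count now 0)
Fire out after step 7
Initially T: 25, now '.': 32
Total burnt (originally-T cells now '.'): 21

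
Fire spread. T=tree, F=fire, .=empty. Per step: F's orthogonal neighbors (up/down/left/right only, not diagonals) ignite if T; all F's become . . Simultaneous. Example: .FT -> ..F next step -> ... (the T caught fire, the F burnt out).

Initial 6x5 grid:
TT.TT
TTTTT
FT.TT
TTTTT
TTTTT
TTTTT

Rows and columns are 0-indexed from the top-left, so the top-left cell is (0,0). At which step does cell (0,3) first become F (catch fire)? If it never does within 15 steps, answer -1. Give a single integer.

Step 1: cell (0,3)='T' (+3 fires, +1 burnt)
Step 2: cell (0,3)='T' (+4 fires, +3 burnt)
Step 3: cell (0,3)='T' (+5 fires, +4 burnt)
Step 4: cell (0,3)='T' (+4 fires, +5 burnt)
Step 5: cell (0,3)='F' (+6 fires, +4 burnt)
  -> target ignites at step 5
Step 6: cell (0,3)='.' (+4 fires, +6 burnt)
Step 7: cell (0,3)='.' (+1 fires, +4 burnt)
Step 8: cell (0,3)='.' (+0 fires, +1 burnt)
  fire out at step 8

5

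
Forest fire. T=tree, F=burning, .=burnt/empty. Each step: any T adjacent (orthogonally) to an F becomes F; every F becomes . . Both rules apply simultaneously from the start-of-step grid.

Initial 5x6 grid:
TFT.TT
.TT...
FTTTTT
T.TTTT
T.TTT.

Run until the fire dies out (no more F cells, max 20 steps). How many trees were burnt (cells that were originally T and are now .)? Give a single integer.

Step 1: +5 fires, +2 burnt (F count now 5)
Step 2: +3 fires, +5 burnt (F count now 3)
Step 3: +2 fires, +3 burnt (F count now 2)
Step 4: +3 fires, +2 burnt (F count now 3)
Step 5: +3 fires, +3 burnt (F count now 3)
Step 6: +2 fires, +3 burnt (F count now 2)
Step 7: +0 fires, +2 burnt (F count now 0)
Fire out after step 7
Initially T: 20, now '.': 28
Total burnt (originally-T cells now '.'): 18

Answer: 18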